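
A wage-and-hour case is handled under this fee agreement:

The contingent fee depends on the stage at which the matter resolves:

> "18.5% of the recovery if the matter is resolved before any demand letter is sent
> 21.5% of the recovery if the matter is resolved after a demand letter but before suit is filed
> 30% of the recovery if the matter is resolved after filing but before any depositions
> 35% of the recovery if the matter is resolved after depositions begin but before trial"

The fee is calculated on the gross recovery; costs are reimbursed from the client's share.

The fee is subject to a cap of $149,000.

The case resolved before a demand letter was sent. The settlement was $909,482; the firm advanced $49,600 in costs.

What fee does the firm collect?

$149,000.00

Fee base is the gross recovery, $909,482; costs are reimbursed separately.
The matter resolved before a demand letter was sent, so the 18.5% rate applies.
$909,482 × 18.5% = $168,254.17
$168,254.17 exceeds the $149,000 cap, so the fee is capped at $149,000.00.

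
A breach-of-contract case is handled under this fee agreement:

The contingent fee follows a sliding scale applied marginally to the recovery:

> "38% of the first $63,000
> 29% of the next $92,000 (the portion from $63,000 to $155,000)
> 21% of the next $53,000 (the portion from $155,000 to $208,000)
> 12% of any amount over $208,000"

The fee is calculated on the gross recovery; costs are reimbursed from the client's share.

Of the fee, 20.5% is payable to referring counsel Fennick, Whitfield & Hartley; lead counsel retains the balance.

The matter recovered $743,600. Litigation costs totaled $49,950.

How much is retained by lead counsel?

$100,187.49

Fee base is the gross recovery, $743,600; costs are reimbursed separately.
First $63,000 at 38% = $23,940.00
Next $92,000 at 29% = $26,680.00
Next $53,000 at 21% = $11,130.00
Remaining $535,600 at 12% = $64,272.00
Fee: $23,940.00 + $26,680.00 + $11,130.00 + $64,272.00 = $126,022.00
Referral share: 20.5% of $126,022.00 = $25,834.51; lead counsel retains $126,022.00 − $25,834.51 = $100,187.49.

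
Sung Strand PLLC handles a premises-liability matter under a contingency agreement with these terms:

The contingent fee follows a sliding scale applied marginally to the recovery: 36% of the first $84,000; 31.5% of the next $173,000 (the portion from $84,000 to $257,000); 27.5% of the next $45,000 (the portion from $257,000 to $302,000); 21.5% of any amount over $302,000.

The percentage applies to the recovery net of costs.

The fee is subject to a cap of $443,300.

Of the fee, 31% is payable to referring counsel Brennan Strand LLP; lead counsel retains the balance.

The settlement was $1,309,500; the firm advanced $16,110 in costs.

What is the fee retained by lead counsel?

$214,078.61

Fee base (net of costs): $1,309,500 − $16,110 = $1,293,390
First $84,000 at 36% = $30,240.00
Next $173,000 at 31.5% = $54,495.00
Next $45,000 at 27.5% = $12,375.00
Remaining $991,390 at 21.5% = $213,148.85
Fee: $30,240.00 + $54,495.00 + $12,375.00 + $213,148.85 = $310,258.85
$310,258.85 is under the $443,300 cap.
Referral share: 31% of $310,258.85 = $96,180.24; lead counsel retains $310,258.85 − $96,180.24 = $214,078.61.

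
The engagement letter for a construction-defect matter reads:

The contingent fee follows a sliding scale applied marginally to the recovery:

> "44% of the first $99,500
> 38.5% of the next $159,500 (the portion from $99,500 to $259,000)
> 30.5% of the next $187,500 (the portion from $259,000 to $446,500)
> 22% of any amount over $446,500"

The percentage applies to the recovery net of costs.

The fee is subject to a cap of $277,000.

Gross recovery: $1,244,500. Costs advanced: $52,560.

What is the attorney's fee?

$277,000.00

Fee base (net of costs): $1,244,500 − $52,560 = $1,191,940
First $99,500 at 44% = $43,780.00
Next $159,500 at 38.5% = $61,407.50
Next $187,500 at 30.5% = $57,187.50
Remaining $745,440 at 22% = $163,996.80
Fee: $43,780.00 + $61,407.50 + $57,187.50 + $163,996.80 = $326,371.80
$326,371.80 exceeds the $277,000 cap, so the fee is capped at $277,000.00.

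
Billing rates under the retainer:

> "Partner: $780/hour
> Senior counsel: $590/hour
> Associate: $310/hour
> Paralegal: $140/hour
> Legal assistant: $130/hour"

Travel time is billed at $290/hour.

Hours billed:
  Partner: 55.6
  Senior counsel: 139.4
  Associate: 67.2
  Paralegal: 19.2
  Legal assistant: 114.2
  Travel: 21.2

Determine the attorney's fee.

$170,128.00

Partner: 55.6 × $780 = $43,368.00
Senior counsel: 139.4 × $590 = $82,246.00
Associate: 67.2 × $310 = $20,832.00
Paralegal: 19.2 × $140 = $2,688.00
Legal assistant: 114.2 × $130 = $14,846.00
Subtotal: $43,368.00 + $82,246.00 + $20,832.00 + $2,688.00 + $14,846.00 = $163,980.00
Travel: 21.2 × $290 = $6,148.00
Total: $163,980.00 + $6,148.00 = $170,128.00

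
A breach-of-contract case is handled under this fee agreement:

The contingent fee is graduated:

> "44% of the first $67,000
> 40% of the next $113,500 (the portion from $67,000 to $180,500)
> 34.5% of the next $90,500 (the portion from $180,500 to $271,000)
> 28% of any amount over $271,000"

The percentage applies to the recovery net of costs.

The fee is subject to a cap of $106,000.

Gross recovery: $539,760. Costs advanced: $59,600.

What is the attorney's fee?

$106,000.00

Fee base (net of costs): $539,760 − $59,600 = $480,160
First $67,000 at 44% = $29,480.00
Next $113,500 at 40% = $45,400.00
Next $90,500 at 34.5% = $31,222.50
Remaining $209,160 at 28% = $58,564.80
Fee: $29,480.00 + $45,400.00 + $31,222.50 + $58,564.80 = $164,667.30
$164,667.30 exceeds the $106,000 cap, so the fee is capped at $106,000.00.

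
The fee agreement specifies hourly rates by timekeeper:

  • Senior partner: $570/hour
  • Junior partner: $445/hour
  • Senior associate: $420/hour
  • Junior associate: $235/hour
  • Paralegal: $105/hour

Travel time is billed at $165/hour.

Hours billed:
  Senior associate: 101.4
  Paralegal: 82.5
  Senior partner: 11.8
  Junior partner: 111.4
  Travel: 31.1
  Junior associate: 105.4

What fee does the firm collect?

$137,450.00

Senior partner: 11.8 × $570 = $6,726.00
Junior partner: 111.4 × $445 = $49,573.00
Senior associate: 101.4 × $420 = $42,588.00
Junior associate: 105.4 × $235 = $24,769.00
Paralegal: 82.5 × $105 = $8,662.50
Subtotal: $6,726.00 + $49,573.00 + $42,588.00 + $24,769.00 + $8,662.50 = $132,318.50
Travel: 31.1 × $165 = $5,131.50
Total: $132,318.50 + $5,131.50 = $137,450.00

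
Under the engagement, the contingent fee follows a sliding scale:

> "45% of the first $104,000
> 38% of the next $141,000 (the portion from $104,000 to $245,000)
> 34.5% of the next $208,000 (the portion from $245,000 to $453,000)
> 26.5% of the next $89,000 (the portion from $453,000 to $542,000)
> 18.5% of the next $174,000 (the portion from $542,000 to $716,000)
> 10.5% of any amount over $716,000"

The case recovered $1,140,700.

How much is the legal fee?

$272,508.50

First $104,000 at 45% = $46,800.00
Next $141,000 at 38% = $53,580.00
Next $208,000 at 34.5% = $71,760.00
Next $89,000 at 26.5% = $23,585.00
Next $174,000 at 18.5% = $32,190.00
Remaining $424,700 at 10.5% = $44,593.50
Fee: $46,800.00 + $53,580.00 + $71,760.00 + $23,585.00 + $32,190.00 + $44,593.50 = $272,508.50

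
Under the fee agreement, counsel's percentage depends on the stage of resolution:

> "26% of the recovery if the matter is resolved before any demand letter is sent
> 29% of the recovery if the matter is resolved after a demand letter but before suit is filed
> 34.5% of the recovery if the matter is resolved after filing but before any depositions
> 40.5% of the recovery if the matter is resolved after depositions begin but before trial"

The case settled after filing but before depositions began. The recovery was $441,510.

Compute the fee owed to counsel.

The matter settled after filing but before depositions began, so the 34.5% rate applies.
$441,510 × 34.5% = $152,320.95

$152,320.95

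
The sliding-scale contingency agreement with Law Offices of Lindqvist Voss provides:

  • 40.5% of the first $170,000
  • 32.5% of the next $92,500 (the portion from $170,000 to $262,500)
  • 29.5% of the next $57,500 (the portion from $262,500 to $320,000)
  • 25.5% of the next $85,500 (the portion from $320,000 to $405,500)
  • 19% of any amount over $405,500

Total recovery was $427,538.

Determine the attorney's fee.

First $170,000 at 40.5% = $68,850.00
Next $92,500 at 32.5% = $30,062.50
Next $57,500 at 29.5% = $16,962.50
Next $85,500 at 25.5% = $21,802.50
Remaining $22,038 at 19% = $4,187.22
Fee: $68,850.00 + $30,062.50 + $16,962.50 + $21,802.50 + $4,187.22 = $141,864.72

$141,864.72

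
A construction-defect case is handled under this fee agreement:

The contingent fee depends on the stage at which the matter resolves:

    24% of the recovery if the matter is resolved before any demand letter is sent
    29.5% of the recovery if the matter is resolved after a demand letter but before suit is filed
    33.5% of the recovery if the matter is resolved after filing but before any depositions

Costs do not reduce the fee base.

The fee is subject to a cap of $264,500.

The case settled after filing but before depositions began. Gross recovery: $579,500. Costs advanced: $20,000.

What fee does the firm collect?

$194,132.50

Fee base is the gross recovery, $579,500; costs are reimbursed separately.
The matter settled after filing but before depositions began, so the 33.5% rate applies.
$579,500 × 33.5% = $194,132.50
$194,132.50 is under the $264,500 cap.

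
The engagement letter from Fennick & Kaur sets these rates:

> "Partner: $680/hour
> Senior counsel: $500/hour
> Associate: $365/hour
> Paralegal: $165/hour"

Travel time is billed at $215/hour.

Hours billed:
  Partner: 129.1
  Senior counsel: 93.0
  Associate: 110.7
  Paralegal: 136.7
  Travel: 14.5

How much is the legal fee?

$200,366.50

Partner: 129.1 × $680 = $87,788.00
Senior counsel: 93.0 × $500 = $46,500.00
Associate: 110.7 × $365 = $40,405.50
Paralegal: 136.7 × $165 = $22,555.50
Subtotal: $87,788.00 + $46,500.00 + $40,405.50 + $22,555.50 = $197,249.00
Travel: 14.5 × $215 = $3,117.50
Total: $197,249.00 + $3,117.50 = $200,366.50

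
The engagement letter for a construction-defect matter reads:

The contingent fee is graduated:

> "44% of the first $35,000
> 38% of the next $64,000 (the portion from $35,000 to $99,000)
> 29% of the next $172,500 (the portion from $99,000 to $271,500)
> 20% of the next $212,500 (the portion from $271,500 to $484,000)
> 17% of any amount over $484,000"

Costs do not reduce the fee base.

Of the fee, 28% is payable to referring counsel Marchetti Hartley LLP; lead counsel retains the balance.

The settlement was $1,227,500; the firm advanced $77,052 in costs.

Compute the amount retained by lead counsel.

$186,220.80

Fee base is the gross recovery, $1,227,500; costs are reimbursed separately.
First $35,000 at 44% = $15,400.00
Next $64,000 at 38% = $24,320.00
Next $172,500 at 29% = $50,025.00
Next $212,500 at 20% = $42,500.00
Remaining $743,500 at 17% = $126,395.00
Fee: $15,400.00 + $24,320.00 + $50,025.00 + $42,500.00 + $126,395.00 = $258,640.00
Referral share: 28% of $258,640.00 = $72,419.20; lead counsel retains $258,640.00 − $72,419.20 = $186,220.80.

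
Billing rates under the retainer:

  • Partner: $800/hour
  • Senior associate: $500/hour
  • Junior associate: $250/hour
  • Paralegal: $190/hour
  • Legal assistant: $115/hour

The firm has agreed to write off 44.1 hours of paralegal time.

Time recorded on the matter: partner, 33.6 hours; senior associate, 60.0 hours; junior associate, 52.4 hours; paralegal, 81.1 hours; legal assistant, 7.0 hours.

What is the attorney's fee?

$77,815.00

Partner: 33.6 × $800 = $26,880.00
Senior associate: 60.0 × $500 = $30,000.00
Junior associate: 52.4 × $250 = $13,100.00
Paralegal: 81.1 × $190 = $15,409.00
Legal assistant: 7.0 × $115 = $805.00
Subtotal: $86,194.00
Write-off: 44.1 × $190 = $8,379.00
Total: $86,194.00 − $8,379.00 = $77,815.00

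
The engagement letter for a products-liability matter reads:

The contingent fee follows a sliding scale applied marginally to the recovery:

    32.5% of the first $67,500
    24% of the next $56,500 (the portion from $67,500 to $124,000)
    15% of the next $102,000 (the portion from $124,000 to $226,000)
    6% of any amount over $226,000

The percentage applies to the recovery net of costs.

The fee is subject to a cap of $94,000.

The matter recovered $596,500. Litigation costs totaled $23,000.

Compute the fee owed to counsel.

Fee base (net of costs): $596,500 − $23,000 = $573,500
First $67,500 at 32.5% = $21,937.50
Next $56,500 at 24% = $13,560.00
Next $102,000 at 15% = $15,300.00
Remaining $347,500 at 6% = $20,850.00
Fee: $21,937.50 + $13,560.00 + $15,300.00 + $20,850.00 = $71,647.50
$71,647.50 is under the $94,000 cap.

$71,647.50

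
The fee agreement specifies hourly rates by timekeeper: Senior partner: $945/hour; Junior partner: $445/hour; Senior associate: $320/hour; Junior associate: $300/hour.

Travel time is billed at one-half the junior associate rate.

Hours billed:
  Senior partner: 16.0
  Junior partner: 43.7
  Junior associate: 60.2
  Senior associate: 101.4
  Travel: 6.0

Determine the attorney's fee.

Senior partner: 16.0 × $945 = $15,120.00
Junior partner: 43.7 × $445 = $19,446.50
Senior associate: 101.4 × $320 = $32,448.00
Junior associate: 60.2 × $300 = $18,060.00
Subtotal: $15,120.00 + $19,446.50 + $32,448.00 + $18,060.00 = $85,074.50
Travel: 6.0 × ($300 ÷ 2) = 6.0 × $150.00 = $900.00
Total: $85,074.50 + $900.00 = $85,974.50

$85,974.50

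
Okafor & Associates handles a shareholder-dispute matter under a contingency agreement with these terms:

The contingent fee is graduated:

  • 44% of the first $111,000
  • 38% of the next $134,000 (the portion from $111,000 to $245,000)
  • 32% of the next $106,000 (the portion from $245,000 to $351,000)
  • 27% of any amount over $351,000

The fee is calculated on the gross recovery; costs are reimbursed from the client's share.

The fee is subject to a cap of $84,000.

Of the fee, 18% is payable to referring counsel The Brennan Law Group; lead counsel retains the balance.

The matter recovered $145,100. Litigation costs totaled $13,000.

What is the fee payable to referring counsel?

Fee base is the gross recovery, $145,100; costs are reimbursed separately.
First $111,000 at 44% = $48,840.00
Remaining $34,100 at 38% = $12,958.00
Fee: $48,840.00 + $12,958.00 = $61,798.00
$61,798.00 is under the $84,000 cap.
Referral share: 18% of $61,798.00 = $11,123.64; lead counsel retains $61,798.00 − $11,123.64 = $50,674.36.

$11,123.64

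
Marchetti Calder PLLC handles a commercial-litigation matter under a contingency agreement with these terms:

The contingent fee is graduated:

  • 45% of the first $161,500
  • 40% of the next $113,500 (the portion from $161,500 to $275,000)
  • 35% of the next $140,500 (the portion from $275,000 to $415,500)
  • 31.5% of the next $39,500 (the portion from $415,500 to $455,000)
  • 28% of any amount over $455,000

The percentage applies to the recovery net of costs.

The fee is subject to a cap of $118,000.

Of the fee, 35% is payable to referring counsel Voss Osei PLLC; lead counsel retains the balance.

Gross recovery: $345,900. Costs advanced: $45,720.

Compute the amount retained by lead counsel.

$76,700.00

Fee base (net of costs): $345,900 − $45,720 = $300,180
First $161,500 at 45% = $72,675.00
Next $113,500 at 40% = $45,400.00
Remaining $25,180 at 35% = $8,813.00
Fee: $72,675.00 + $45,400.00 + $8,813.00 = $126,888.00
$126,888.00 exceeds the $118,000 cap, so the fee is capped at $118,000.00.
Referral share: 35% of $118,000.00 = $41,300.00; lead counsel retains $118,000.00 − $41,300.00 = $76,700.00.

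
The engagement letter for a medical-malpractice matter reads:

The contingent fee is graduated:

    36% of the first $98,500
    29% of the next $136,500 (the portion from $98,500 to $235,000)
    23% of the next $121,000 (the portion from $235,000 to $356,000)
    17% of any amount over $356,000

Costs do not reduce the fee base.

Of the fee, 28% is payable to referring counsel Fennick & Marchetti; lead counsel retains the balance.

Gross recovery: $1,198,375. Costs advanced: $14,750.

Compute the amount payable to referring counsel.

Fee base is the gross recovery, $1,198,375; costs are reimbursed separately.
First $98,500 at 36% = $35,460.00
Next $136,500 at 29% = $39,585.00
Next $121,000 at 23% = $27,830.00
Remaining $842,375 at 17% = $143,203.75
Fee: $35,460.00 + $39,585.00 + $27,830.00 + $143,203.75 = $246,078.75
Referral share: 28% of $246,078.75 = $68,902.05; lead counsel retains $246,078.75 − $68,902.05 = $177,176.70.

$68,902.05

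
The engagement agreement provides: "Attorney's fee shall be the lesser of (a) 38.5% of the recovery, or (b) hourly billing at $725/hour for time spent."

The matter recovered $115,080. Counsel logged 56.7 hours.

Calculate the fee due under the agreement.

(a) 38.5% of $115,080 = $44,305.80
(b) 56.7 × $725 = $41,107.50
The lesser is (b): $41,107.50.

$41,107.50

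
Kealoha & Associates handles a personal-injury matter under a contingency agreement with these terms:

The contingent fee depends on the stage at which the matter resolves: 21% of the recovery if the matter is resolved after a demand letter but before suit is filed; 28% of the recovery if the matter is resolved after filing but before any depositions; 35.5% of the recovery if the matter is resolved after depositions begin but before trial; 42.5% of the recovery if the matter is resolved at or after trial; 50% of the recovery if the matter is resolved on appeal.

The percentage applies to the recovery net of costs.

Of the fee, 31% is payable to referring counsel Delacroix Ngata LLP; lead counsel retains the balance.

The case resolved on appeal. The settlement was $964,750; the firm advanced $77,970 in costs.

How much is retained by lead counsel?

$305,939.10

Fee base (net of costs): $964,750 − $77,970 = $886,780
The matter resolved on appeal, so the 50% rate applies.
$886,780 × 50% = $443,390.00
Referral share: 31% of $443,390.00 = $137,450.90; lead counsel retains $443,390.00 − $137,450.90 = $305,939.10.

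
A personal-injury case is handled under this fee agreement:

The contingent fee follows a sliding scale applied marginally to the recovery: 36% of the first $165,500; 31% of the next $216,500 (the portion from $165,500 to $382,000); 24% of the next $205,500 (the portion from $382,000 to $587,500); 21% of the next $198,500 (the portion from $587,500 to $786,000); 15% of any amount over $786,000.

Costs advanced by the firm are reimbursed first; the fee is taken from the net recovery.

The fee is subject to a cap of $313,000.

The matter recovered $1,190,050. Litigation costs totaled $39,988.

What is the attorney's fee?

$272,309.30

Fee base (net of costs): $1,190,050 − $39,988 = $1,150,062
First $165,500 at 36% = $59,580.00
Next $216,500 at 31% = $67,115.00
Next $205,500 at 24% = $49,320.00
Next $198,500 at 21% = $41,685.00
Remaining $364,062 at 15% = $54,609.30
Fee: $59,580.00 + $67,115.00 + $49,320.00 + $41,685.00 + $54,609.30 = $272,309.30
$272,309.30 is under the $313,000 cap.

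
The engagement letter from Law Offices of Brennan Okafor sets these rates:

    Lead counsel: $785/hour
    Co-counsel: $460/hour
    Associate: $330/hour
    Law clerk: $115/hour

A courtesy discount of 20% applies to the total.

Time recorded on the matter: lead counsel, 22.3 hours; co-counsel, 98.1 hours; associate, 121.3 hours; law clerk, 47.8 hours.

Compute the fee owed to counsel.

Lead counsel: 22.3 × $785 = $17,505.50
Co-counsel: 98.1 × $460 = $45,126.00
Associate: 121.3 × $330 = $40,029.00
Law clerk: 47.8 × $115 = $5,497.00
Subtotal: $108,157.50
Less 20% discount: −$21,631.50
Total: $108,157.50 − $21,631.50 = $86,526.00

$86,526.00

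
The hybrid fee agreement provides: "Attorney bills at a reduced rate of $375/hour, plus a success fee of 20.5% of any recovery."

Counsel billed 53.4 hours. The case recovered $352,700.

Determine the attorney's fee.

$92,328.50

Hourly: 53.4 × $375 = $20,025.00
Success fee: 20.5% of $352,700 = $72,303.50
Total: $20,025.00 + $72,303.50 = $92,328.50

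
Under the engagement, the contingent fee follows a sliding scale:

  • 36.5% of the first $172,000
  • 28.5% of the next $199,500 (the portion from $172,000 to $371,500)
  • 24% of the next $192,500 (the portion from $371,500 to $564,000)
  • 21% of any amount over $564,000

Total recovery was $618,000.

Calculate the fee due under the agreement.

$177,177.50

First $172,000 at 36.5% = $62,780.00
Next $199,500 at 28.5% = $56,857.50
Next $192,500 at 24% = $46,200.00
Remaining $54,000 at 21% = $11,340.00
Fee: $62,780.00 + $56,857.50 + $46,200.00 + $11,340.00 = $177,177.50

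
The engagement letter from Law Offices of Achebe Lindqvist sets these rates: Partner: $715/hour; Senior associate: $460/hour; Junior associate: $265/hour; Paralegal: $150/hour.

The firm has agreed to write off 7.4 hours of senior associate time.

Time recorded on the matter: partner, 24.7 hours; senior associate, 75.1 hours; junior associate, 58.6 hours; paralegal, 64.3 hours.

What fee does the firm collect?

$73,976.50

Partner: 24.7 × $715 = $17,660.50
Senior associate: 75.1 × $460 = $34,546.00
Junior associate: 58.6 × $265 = $15,529.00
Paralegal: 64.3 × $150 = $9,645.00
Subtotal: $77,380.50
Write-off: 7.4 × $460 = $3,404.00
Total: $77,380.50 − $3,404.00 = $73,976.50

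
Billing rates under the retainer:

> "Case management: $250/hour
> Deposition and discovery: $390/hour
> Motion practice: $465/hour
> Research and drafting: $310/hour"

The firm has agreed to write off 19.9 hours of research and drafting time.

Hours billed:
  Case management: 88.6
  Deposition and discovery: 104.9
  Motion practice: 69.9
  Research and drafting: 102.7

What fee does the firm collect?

Case management: 88.6 × $250 = $22,150.00
Deposition and discovery: 104.9 × $390 = $40,911.00
Motion practice: 69.9 × $465 = $32,503.50
Research and drafting: 102.7 × $310 = $31,837.00
Subtotal: $127,401.50
Write-off: 19.9 × $310 = $6,169.00
Total: $127,401.50 − $6,169.00 = $121,232.50

$121,232.50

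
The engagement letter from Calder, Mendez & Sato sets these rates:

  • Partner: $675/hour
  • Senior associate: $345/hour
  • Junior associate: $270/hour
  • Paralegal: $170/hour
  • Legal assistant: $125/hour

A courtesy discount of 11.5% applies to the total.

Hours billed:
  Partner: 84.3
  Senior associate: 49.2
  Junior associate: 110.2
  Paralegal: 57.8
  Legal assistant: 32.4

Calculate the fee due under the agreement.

Partner: 84.3 × $675 = $56,902.50
Senior associate: 49.2 × $345 = $16,974.00
Junior associate: 110.2 × $270 = $29,754.00
Paralegal: 57.8 × $170 = $9,826.00
Legal assistant: 32.4 × $125 = $4,050.00
Subtotal: $117,506.50
Less 11.5% discount: −$13,513.25
Total: $117,506.50 − $13,513.25 = $103,993.25

$103,993.25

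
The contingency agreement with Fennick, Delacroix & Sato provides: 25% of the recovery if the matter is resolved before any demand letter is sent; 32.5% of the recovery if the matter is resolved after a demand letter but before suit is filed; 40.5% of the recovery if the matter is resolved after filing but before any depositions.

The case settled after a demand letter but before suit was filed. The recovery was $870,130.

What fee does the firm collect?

The matter settled after a demand letter but before suit was filed, so the 32.5% rate applies.
$870,130 × 32.5% = $282,792.25

$282,792.25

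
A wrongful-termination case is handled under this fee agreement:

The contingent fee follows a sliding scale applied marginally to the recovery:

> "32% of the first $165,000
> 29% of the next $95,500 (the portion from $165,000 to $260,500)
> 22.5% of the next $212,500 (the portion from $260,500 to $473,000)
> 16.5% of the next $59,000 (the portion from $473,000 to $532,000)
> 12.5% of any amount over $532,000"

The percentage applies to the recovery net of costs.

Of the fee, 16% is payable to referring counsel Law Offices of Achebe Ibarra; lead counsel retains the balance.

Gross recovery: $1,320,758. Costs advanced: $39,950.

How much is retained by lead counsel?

$194,580.54

Fee base (net of costs): $1,320,758 − $39,950 = $1,280,808
First $165,000 at 32% = $52,800.00
Next $95,500 at 29% = $27,695.00
Next $212,500 at 22.5% = $47,812.50
Next $59,000 at 16.5% = $9,735.00
Remaining $748,808 at 12.5% = $93,601.00
Fee: $52,800.00 + $27,695.00 + $47,812.50 + $9,735.00 + $93,601.00 = $231,643.50
Referral share: 16% of $231,643.50 = $37,062.96; lead counsel retains $231,643.50 − $37,062.96 = $194,580.54.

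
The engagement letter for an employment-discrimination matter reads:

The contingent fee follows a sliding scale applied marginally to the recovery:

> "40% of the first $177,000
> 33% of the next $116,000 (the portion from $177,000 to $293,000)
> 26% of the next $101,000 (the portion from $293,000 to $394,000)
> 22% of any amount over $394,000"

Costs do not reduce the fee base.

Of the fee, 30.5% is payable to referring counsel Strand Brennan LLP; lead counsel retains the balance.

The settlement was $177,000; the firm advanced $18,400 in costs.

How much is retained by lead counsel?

Fee base is the gross recovery, $177,000; costs are reimbursed separately.
First $177,000 at 40% = $70,800.00
Referral share: 30.5% of $70,800.00 = $21,594.00; lead counsel retains $70,800.00 − $21,594.00 = $49,206.00.

$49,206.00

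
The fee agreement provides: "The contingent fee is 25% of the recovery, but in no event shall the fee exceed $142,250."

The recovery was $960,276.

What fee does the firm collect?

25% of $960,276 = $240,069.00
That exceeds the $142,250 cap, so the fee is capped at $142,250.

$142,250.00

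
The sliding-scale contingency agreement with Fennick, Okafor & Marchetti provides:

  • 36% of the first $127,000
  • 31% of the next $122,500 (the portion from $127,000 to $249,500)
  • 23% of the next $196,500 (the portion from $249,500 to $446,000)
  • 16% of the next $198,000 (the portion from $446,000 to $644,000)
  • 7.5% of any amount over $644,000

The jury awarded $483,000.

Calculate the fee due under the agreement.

$134,810.00

First $127,000 at 36% = $45,720.00
Next $122,500 at 31% = $37,975.00
Next $196,500 at 23% = $45,195.00
Remaining $37,000 at 16% = $5,920.00
Fee: $45,720.00 + $37,975.00 + $45,195.00 + $5,920.00 = $134,810.00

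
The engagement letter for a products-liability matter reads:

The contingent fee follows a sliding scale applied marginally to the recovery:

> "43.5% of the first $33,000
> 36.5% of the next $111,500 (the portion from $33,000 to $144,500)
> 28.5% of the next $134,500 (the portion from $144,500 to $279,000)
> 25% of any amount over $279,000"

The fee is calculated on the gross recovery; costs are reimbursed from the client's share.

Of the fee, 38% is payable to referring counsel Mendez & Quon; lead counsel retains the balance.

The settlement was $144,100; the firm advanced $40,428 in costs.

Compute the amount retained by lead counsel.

$34,042.03

Fee base is the gross recovery, $144,100; costs are reimbursed separately.
First $33,000 at 43.5% = $14,355.00
Remaining $111,100 at 36.5% = $40,551.50
Fee: $14,355.00 + $40,551.50 = $54,906.50
Referral share: 38% of $54,906.50 = $20,864.47; lead counsel retains $54,906.50 − $20,864.47 = $34,042.03.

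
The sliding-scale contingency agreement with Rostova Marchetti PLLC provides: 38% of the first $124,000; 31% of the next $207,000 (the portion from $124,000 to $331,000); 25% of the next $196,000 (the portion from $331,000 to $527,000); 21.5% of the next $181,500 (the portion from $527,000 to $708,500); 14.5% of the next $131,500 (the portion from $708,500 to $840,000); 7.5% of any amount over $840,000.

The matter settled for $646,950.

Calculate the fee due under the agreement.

First $124,000 at 38% = $47,120.00
Next $207,000 at 31% = $64,170.00
Next $196,000 at 25% = $49,000.00
Remaining $119,950 at 21.5% = $25,789.25
Fee: $47,120.00 + $64,170.00 + $49,000.00 + $25,789.25 = $186,079.25

$186,079.25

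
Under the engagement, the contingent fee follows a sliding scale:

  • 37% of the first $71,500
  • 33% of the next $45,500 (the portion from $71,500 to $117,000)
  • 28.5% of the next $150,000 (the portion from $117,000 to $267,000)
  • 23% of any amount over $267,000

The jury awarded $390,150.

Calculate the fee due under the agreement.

First $71,500 at 37% = $26,455.00
Next $45,500 at 33% = $15,015.00
Next $150,000 at 28.5% = $42,750.00
Remaining $123,150 at 23% = $28,324.50
Fee: $26,455.00 + $15,015.00 + $42,750.00 + $28,324.50 = $112,544.50

$112,544.50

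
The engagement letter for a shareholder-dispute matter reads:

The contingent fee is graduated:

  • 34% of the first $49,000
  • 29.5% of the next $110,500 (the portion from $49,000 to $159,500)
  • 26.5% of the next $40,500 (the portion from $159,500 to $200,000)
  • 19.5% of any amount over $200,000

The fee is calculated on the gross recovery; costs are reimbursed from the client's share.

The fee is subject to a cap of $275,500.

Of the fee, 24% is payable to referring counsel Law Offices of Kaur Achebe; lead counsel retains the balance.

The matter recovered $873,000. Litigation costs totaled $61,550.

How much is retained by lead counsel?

$145,331.00

Fee base is the gross recovery, $873,000; costs are reimbursed separately.
First $49,000 at 34% = $16,660.00
Next $110,500 at 29.5% = $32,597.50
Next $40,500 at 26.5% = $10,732.50
Remaining $673,000 at 19.5% = $131,235.00
Fee: $16,660.00 + $32,597.50 + $10,732.50 + $131,235.00 = $191,225.00
$191,225.00 is under the $275,500 cap.
Referral share: 24% of $191,225.00 = $45,894.00; lead counsel retains $191,225.00 − $45,894.00 = $145,331.00.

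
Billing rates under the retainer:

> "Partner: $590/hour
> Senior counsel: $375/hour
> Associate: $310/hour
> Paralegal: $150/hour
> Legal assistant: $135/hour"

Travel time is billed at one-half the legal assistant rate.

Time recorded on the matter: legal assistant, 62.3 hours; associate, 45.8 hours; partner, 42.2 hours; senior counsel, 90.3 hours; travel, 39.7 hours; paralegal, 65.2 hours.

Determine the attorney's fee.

Partner: 42.2 × $590 = $24,898.00
Senior counsel: 90.3 × $375 = $33,862.50
Associate: 45.8 × $310 = $14,198.00
Paralegal: 65.2 × $150 = $9,780.00
Legal assistant: 62.3 × $135 = $8,410.50
Subtotal: $24,898.00 + $33,862.50 + $14,198.00 + $9,780.00 + $8,410.50 = $91,149.00
Travel: 39.7 × ($135 ÷ 2) = 39.7 × $67.50 = $2,679.75
Total: $91,149.00 + $2,679.75 = $93,828.75

$93,828.75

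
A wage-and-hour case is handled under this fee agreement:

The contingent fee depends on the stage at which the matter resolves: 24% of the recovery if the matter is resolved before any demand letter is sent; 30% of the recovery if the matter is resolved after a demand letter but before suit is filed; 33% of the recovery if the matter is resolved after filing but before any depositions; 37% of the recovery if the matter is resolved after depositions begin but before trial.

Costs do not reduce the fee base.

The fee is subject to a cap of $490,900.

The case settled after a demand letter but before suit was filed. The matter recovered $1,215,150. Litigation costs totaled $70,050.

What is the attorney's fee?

Fee base is the gross recovery, $1,215,150; costs are reimbursed separately.
The matter settled after a demand letter but before suit was filed, so the 30% rate applies.
$1,215,150 × 30% = $364,545.00
$364,545.00 is under the $490,900 cap.

$364,545.00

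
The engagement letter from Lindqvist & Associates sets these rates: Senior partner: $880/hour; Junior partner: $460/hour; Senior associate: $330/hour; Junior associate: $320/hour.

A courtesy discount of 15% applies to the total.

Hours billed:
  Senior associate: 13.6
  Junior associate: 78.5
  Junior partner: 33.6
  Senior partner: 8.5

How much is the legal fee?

$44,662.40

Senior partner: 8.5 × $880 = $7,480.00
Junior partner: 33.6 × $460 = $15,456.00
Senior associate: 13.6 × $330 = $4,488.00
Junior associate: 78.5 × $320 = $25,120.00
Subtotal: $52,544.00
Less 15% discount: −$7,881.60
Total: $52,544.00 − $7,881.60 = $44,662.40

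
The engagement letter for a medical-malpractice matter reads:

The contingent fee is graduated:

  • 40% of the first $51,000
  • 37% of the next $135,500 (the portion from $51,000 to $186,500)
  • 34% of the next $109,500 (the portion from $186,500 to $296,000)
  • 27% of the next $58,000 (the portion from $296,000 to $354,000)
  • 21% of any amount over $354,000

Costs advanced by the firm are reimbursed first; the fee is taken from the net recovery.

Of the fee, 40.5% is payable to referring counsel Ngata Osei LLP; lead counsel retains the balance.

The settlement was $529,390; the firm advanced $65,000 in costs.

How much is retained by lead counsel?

Fee base (net of costs): $529,390 − $65,000 = $464,390
First $51,000 at 40% = $20,400.00
Next $135,500 at 37% = $50,135.00
Next $109,500 at 34% = $37,230.00
Next $58,000 at 27% = $15,660.00
Remaining $110,390 at 21% = $23,181.90
Fee: $20,400.00 + $50,135.00 + $37,230.00 + $15,660.00 + $23,181.90 = $146,606.90
Referral share: 40.5% of $146,606.90 = $59,375.79; lead counsel retains $146,606.90 − $59,375.79 = $87,231.11.

$87,231.11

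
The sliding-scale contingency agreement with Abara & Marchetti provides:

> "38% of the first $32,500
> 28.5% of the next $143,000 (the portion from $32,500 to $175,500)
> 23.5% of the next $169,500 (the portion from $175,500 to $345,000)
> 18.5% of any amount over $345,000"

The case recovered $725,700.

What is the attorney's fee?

$163,367.00

First $32,500 at 38% = $12,350.00
Next $143,000 at 28.5% = $40,755.00
Next $169,500 at 23.5% = $39,832.50
Remaining $380,700 at 18.5% = $70,429.50
Fee: $12,350.00 + $40,755.00 + $39,832.50 + $70,429.50 = $163,367.00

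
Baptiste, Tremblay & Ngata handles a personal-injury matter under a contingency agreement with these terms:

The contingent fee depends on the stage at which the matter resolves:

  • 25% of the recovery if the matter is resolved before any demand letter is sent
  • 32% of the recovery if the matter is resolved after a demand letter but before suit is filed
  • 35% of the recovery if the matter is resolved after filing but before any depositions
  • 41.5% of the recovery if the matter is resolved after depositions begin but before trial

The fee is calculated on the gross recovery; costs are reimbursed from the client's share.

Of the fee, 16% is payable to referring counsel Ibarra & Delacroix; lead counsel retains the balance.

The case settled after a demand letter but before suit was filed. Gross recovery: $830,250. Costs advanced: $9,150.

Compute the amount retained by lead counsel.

Fee base is the gross recovery, $830,250; costs are reimbursed separately.
The matter settled after a demand letter but before suit was filed, so the 32% rate applies.
$830,250 × 32% = $265,680.00
Referral share: 16% of $265,680.00 = $42,508.80; lead counsel retains $265,680.00 − $42,508.80 = $223,171.20.

$223,171.20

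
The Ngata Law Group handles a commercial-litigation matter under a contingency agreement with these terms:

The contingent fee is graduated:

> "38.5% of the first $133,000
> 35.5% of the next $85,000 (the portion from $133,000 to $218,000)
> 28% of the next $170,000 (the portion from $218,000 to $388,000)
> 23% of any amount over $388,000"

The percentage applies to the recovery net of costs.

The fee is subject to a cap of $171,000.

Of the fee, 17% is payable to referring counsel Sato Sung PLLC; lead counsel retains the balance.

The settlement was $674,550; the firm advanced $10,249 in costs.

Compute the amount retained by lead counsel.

Fee base (net of costs): $674,550 − $10,249 = $664,301
First $133,000 at 38.5% = $51,205.00
Next $85,000 at 35.5% = $30,175.00
Next $170,000 at 28% = $47,600.00
Remaining $276,301 at 23% = $63,549.23
Fee: $51,205.00 + $30,175.00 + $47,600.00 + $63,549.23 = $192,529.23
$192,529.23 exceeds the $171,000 cap, so the fee is capped at $171,000.00.
Referral share: 17% of $171,000.00 = $29,070.00; lead counsel retains $171,000.00 − $29,070.00 = $141,930.00.

$141,930.00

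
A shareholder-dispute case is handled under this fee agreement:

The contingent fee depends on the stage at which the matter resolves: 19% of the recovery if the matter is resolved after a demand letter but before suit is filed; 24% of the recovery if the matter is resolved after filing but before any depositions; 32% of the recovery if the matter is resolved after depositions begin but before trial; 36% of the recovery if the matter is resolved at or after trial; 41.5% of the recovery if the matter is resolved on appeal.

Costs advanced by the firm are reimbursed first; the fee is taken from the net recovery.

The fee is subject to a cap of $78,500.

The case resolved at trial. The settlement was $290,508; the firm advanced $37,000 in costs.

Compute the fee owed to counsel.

Fee base (net of costs): $290,508 − $37,000 = $253,508
The matter resolved at trial, so the 36% rate applies.
$253,508 × 36% = $91,262.88
$91,262.88 exceeds the $78,500 cap, so the fee is capped at $78,500.00.

$78,500.00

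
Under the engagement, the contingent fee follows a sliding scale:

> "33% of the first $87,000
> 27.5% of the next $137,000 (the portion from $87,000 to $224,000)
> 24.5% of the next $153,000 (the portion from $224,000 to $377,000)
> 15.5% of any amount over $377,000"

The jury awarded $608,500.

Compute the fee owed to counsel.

$139,752.50

First $87,000 at 33% = $28,710.00
Next $137,000 at 27.5% = $37,675.00
Next $153,000 at 24.5% = $37,485.00
Remaining $231,500 at 15.5% = $35,882.50
Fee: $28,710.00 + $37,675.00 + $37,485.00 + $35,882.50 = $139,752.50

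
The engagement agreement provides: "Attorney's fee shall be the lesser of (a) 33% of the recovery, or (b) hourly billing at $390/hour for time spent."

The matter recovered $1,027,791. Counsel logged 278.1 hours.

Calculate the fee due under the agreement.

$108,459.00

(a) 33% of $1,027,791 = $339,171.03
(b) 278.1 × $390 = $108,459.00
The lesser is (b): $108,459.00.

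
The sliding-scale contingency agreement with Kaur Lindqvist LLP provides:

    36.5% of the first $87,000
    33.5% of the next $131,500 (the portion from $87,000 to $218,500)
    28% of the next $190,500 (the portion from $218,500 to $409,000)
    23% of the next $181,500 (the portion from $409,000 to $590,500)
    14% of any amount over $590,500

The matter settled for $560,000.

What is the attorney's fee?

$163,877.50

First $87,000 at 36.5% = $31,755.00
Next $131,500 at 33.5% = $44,052.50
Next $190,500 at 28% = $53,340.00
Remaining $151,000 at 23% = $34,730.00
Fee: $31,755.00 + $44,052.50 + $53,340.00 + $34,730.00 = $163,877.50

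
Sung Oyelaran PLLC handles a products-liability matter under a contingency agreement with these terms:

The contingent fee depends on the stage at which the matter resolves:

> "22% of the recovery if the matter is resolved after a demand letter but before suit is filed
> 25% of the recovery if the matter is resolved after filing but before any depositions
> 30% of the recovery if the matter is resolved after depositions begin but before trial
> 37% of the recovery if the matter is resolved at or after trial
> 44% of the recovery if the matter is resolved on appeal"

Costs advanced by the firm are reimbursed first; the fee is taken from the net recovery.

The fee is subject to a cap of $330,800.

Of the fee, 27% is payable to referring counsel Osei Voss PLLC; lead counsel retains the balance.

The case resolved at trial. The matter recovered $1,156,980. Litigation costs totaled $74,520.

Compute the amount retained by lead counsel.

$241,484.00

Fee base (net of costs): $1,156,980 − $74,520 = $1,082,460
The matter resolved at trial, so the 37% rate applies.
$1,082,460 × 37% = $400,510.20
$400,510.20 exceeds the $330,800 cap, so the fee is capped at $330,800.00.
Referral share: 27% of $330,800.00 = $89,316.00; lead counsel retains $330,800.00 − $89,316.00 = $241,484.00.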